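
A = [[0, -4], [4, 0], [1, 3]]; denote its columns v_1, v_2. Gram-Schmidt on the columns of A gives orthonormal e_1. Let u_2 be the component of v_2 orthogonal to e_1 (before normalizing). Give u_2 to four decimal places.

v_1 = (0, 4, 1); ‖v_1‖ = 4.1231, so e_1 = (0.0000, 0.9701, 0.2425).
e_1·v_2 = 0.0000·(-4) + 0.9701·0 + 0.2425·3 = 0.7276.
u_2 = v_2 − 0.7276·e_1 = (-4.0000, -0.7059, 2.8235).

u_2 = (-4.0000, -0.7059, 2.8235)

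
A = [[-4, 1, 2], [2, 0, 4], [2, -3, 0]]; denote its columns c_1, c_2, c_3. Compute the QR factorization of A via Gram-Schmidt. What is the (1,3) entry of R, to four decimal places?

r_{13} = 0.0000

c_1 = (-4, 2, 2); ‖c_1‖ = 4.8990, so e_1 = (-0.8165, 0.4082, 0.4082).
r_{13} = e_1·c_3 = 0.0000.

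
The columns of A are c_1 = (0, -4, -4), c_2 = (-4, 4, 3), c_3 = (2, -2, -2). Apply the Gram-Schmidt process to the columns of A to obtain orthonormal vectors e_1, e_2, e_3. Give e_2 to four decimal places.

e_2 = (-0.9847, 0.1231, -0.1231)

c_1 = (0, -4, -4); ‖c_1‖ = 5.6569, so e_1 = (0.0000, -0.7071, -0.7071).
e_1·c_2 = 0.0000·(-4) + (-0.7071)·4 + (-0.7071)·3 = -4.9497.
u_2 = c_2 + 4.9497·e_1 = (-4.0000, 0.5000, -0.5000).
‖u_2‖ = 4.0620, so e_2 = (-0.9847, 0.1231, -0.1231).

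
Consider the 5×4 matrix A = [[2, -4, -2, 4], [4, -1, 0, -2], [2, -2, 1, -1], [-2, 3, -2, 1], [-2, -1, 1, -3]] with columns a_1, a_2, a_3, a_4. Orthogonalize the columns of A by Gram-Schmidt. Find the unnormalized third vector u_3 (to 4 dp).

a_1 = (2, 4, 2, -2, -2); ‖a_1‖ = 5.6569, so q_1 = (0.3536, 0.7071, 0.3536, -0.3536, -0.3536).
q_1·a_2 = 0.3536·(-4) + 0.7071·(-1) + 0.3536·(-2) + (-0.3536)·3 + (-0.3536)·(-1) = -3.5355.
u_2 = a_2 + 3.5355·q_1 = (-2.7500, 1.5000, -0.7500, 1.7500, -2.2500).
‖u_2‖ = 4.3012, so q_2 = (-0.6394, 0.3487, -0.1744, 0.4069, -0.5231).
q_1·a_3 = 0.3536·(-2) + 0.7071·0 + 0.3536·1 + (-0.3536)·(-2) + (-0.3536)·1 = 0.0000; q_2·a_3 = (-0.6394)·(-2) + 0.3487·0 + (-0.1744)·1 + 0.4069·(-2) + (-0.5231)·1 = -0.2325.
u_3 = a_3 + 0.0000·q_1 + 0.2325·q_2 = (-2.1486, 0.0811, 0.9595, -1.9054, 0.8784).

u_3 = (-2.1486, 0.0811, 0.9595, -1.9054, 0.8784)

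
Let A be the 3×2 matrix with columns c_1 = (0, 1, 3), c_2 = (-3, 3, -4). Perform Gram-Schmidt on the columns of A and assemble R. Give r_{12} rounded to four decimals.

r_{12} = -2.8460

q_1 = c_1/‖c_1‖ = (0, 1, 3)/3.1623 = (0.0000, 0.3162, 0.9487).
r_{12} = q_1·c_2 = -2.8460.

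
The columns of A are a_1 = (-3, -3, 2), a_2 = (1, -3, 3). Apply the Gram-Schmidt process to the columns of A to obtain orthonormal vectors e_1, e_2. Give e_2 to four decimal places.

e_2 = (0.7470, -0.3864, 0.5410)

a_1 = (-3, -3, 2); ‖a_1‖ = 4.6904, so e_1 = (-0.6396, -0.6396, 0.4264).
e_1·a_2 = (-0.6396)·1 + (-0.6396)·(-3) + 0.4264·3 = 2.5584.
u_2 = a_2 − 2.5584·e_1 = (2.6364, -1.3636, 1.9091).
‖u_2‖ = 3.5291, so e_2 = (0.7470, -0.3864, 0.5410).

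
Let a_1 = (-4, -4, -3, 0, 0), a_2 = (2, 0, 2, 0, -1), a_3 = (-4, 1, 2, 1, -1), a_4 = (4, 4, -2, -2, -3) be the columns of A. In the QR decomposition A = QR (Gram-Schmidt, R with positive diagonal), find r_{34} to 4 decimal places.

r_{34} = -2.4823

a_1 = (-4, -4, -3, 0, 0); ‖a_1‖ = 6.4031, so e_1 = (-0.6247, -0.6247, -0.4685, 0.0000, 0.0000).
e_1·a_2 = (-0.6247)·2 + (-0.6247)·0 + (-0.4685)·2 + 0.0000·0 + 0.0000·(-1) = -2.1864.
u_2 = a_2 + 2.1864·e_1 = (0.6341, -1.3659, 0.9756, 0.0000, -1.0000).
‖u_2‖ = 2.0541, so e_2 = (0.3087, -0.6649, 0.4749, 0.0000, -0.4868).
e_1·a_3 = (-0.6247)·(-4) + (-0.6247)·1 + (-0.4685)·2 + 0.0000·1 + 0.0000·(-1) = 0.9370; e_2·a_3 = 0.3087·(-4) + (-0.6649)·1 + 0.4749·2 + 0.0000·1 + (-0.4868)·(-1) = -0.4631.
u_3 = a_3 − 0.9370·e_1 + 0.4631·e_2 = (-3.2717, 1.2775, 2.6590, 1.0000, -1.2254).
‖u_3‖ = 4.6805, so e_3 = (-0.6990, 0.2729, 0.5681, 0.2137, -0.2618).
r_{34} = e_3·a_4 = -2.4823.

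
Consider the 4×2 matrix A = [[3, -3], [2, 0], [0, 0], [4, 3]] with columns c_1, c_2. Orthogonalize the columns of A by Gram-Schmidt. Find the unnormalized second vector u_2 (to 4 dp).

u_2 = (-3.3103, -0.2069, 0.0000, 2.5862)

c_1 = (3, 2, 0, 4); ‖c_1‖ = 5.3852, so q_1 = (0.5571, 0.3714, 0.0000, 0.7428).
q_1·c_2 = 0.5571·(-3) + 0.3714·0 + 0.0000·0 + 0.7428·3 = 0.5571.
u_2 = c_2 − 0.5571·q_1 = (-3.3103, -0.2069, 0.0000, 2.5862).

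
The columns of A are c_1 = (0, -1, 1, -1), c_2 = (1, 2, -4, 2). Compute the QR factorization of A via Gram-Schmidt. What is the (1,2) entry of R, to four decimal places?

c_1 = (0, -1, 1, -1); ‖c_1‖ = 1.7321, so e_1 = (0.0000, -0.5774, 0.5774, -0.5774).
r_{12} = e_1·c_2 = -4.6188.

r_{12} = -4.6188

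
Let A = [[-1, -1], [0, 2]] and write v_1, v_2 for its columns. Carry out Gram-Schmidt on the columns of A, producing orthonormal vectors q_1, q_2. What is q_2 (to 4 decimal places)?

q_2 = (0.0000, 1.0000)

v_1 = (-1, 0); ‖v_1‖ = 1.0000, so q_1 = (-1.0000, 0.0000).
q_1·v_2 = (-1.0000)·(-1) + 0.0000·2 = 1.0000.
u_2 = v_2 − 1.0000·q_1 = (0.0000, 2.0000).
‖u_2‖ = 2.0000, so q_2 = (0.0000, 1.0000).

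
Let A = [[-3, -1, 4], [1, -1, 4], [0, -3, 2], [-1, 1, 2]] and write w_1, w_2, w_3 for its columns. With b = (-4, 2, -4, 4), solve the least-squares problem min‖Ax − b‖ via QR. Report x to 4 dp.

x = (1.4599, 2.2047, 0.8264)

w_1 = (-3, 1, 0, -1); ‖w_1‖ = 3.3166, so e_1 = (-0.9045, 0.3015, 0.0000, -0.3015).
e_1·w_2 = (-0.9045)·(-1) + 0.3015·(-1) + 0.0000·(-3) + (-0.3015)·1 = 0.3015.
u_2 = w_2 − 0.3015·e_1 = (-0.7273, -1.0909, -3.0000, 1.0909).
‖u_2‖ = 3.4510, so e_2 = (-0.2107, -0.3161, -0.8693, 0.3161).
e_1·w_3 = (-0.9045)·4 + 0.3015·4 + 0.0000·2 + (-0.3015)·2 = -3.0151; e_2·w_3 = (-0.2107)·4 + (-0.3161)·4 + (-0.8693)·2 + 0.3161·2 = -3.2139.
u_3 = w_3 + 3.0151·e_1 + 3.2139·e_2 = (0.5954, 3.8931, -0.7939, 2.1069).
‖u_3‖ = 4.5365, so e_3 = (0.1312, 0.8582, -0.1750, 0.4644).
Qᵀb = (3.0151, 4.9525, 3.7490).
Back-substitute: x_3 = 3.7490/4.5365 = 0.8264.
x_2 = (4.9525 + 3.2139·0.8264)/3.4510 = 2.2047.
x_1 = (3.0151 − 0.3015·2.2047 + 3.0151·0.8264)/3.3166 = 1.4599.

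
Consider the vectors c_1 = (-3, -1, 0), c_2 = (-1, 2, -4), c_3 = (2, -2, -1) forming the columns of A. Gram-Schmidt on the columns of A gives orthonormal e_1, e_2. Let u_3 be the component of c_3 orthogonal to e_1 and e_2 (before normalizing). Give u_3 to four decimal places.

c_1 = (-3, -1, 0); ‖c_1‖ = 3.1623, so e_1 = (-0.9487, -0.3162, 0.0000).
e_1·c_2 = (-0.9487)·(-1) + (-0.3162)·2 + 0.0000·(-4) = 0.3162.
u_2 = c_2 − 0.3162·e_1 = (-0.7000, 2.1000, -4.0000).
‖u_2‖ = 4.5717, so e_2 = (-0.1531, 0.4594, -0.8750).
e_1·c_3 = (-0.9487)·2 + (-0.3162)·(-2) + 0.0000·(-1) = -1.2649; e_2·c_3 = (-0.1531)·2 + 0.4594·(-2) + (-0.8750)·(-1) = -0.3500.
u_3 = c_3 + 1.2649·e_1 + 0.3500·e_2 = (0.7464, -2.2392, -1.3062).

u_3 = (0.7464, -2.2392, -1.3062)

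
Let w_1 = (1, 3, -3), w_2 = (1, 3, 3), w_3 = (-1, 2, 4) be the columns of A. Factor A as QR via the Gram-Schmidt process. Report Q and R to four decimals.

w_1 = (1, 3, -3); ‖w_1‖ = 4.3589, so e_1 = (0.2294, 0.6882, -0.6882).
e_1·w_2 = 0.2294·1 + 0.6882·3 + (-0.6882)·3 = 0.2294.
u_2 = w_2 − 0.2294·e_1 = (0.9474, 2.8421, 3.1579).
‖u_2‖ = 4.3529, so e_2 = (0.2176, 0.6529, 0.7255).
e_1·w_3 = 0.2294·(-1) + 0.6882·2 + (-0.6882)·4 = -1.6059; e_2·w_3 = 0.2176·(-1) + 0.6529·2 + 0.7255·4 = 3.9901.
u_3 = w_3 + 1.6059·e_1 − 3.9901·e_2 = (-1.5000, 0.5000, 0.0000).
‖u_3‖ = 1.5811, so e_3 = (-0.9487, 0.3162, 0.0000).

Q = [[0.2294, 0.2176, -0.9487], [0.6882, 0.6529, 0.3162], [-0.6882, 0.7255, 0.0000]], R = [[4.3589, 0.2294, -1.6059], [0.0000, 4.3529, 3.9901], [0.0000, 0.0000, 1.5811]]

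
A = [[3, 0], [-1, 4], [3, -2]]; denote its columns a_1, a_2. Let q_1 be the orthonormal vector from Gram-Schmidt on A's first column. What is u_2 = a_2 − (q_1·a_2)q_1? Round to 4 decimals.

a_1 = (3, -1, 3); ‖a_1‖ = 4.3589, so q_1 = (0.6882, -0.2294, 0.6882).
q_1·a_2 = 0.6882·0 + (-0.2294)·4 + 0.6882·(-2) = -2.2942.
u_2 = a_2 + 2.2942·q_1 = (1.5789, 3.4737, -0.4211).

u_2 = (1.5789, 3.4737, -0.4211)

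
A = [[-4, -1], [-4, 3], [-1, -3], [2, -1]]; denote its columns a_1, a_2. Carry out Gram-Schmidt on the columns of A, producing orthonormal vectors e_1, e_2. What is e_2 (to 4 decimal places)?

e_1 = a_1/‖a_1‖ = (-4, -4, -1, 2)/6.0828 = (-0.6576, -0.6576, -0.1644, 0.3288).
r_{12} = e_1·a_2 = -1.1508.
u_2 = a_2 + 1.1508·e_1 = (-1.7568, 2.2432, -3.1892, -0.6216).
‖u_2‖ = 4.3215, so e_2 = (-0.4065, 0.5191, -0.7380, -0.1438).

e_2 = (-0.4065, 0.5191, -0.7380, -0.1438)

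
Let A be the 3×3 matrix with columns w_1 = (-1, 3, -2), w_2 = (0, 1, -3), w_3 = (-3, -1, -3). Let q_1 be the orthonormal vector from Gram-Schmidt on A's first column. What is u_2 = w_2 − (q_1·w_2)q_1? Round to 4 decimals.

u_2 = (0.6429, -0.9286, -1.7143)

w_1 = (-1, 3, -2); ‖w_1‖ = 3.7417, so q_1 = (-0.2673, 0.8018, -0.5345).
q_1·w_2 = (-0.2673)·0 + 0.8018·1 + (-0.5345)·(-3) = 2.4054.
u_2 = w_2 − 2.4054·q_1 = (0.6429, -0.9286, -1.7143).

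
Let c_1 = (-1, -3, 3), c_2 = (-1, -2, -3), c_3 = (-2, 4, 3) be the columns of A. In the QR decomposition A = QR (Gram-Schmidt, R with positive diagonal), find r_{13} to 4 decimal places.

r_{13} = -0.2294

c_1 = (-1, -3, 3); ‖c_1‖ = 4.3589, so e_1 = (-0.2294, -0.6882, 0.6882).
r_{13} = e_1·c_3 = -0.2294.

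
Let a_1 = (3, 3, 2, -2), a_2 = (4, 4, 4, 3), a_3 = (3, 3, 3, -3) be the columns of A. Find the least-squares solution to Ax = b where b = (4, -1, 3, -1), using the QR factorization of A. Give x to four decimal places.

a_1 = (3, 3, 2, -2); ‖a_1‖ = 5.0990, so q_1 = (0.5883, 0.5883, 0.3922, -0.3922).
q_1·a_2 = 0.5883·4 + 0.5883·4 + 0.3922·4 + (-0.3922)·3 = 5.0990.
u_2 = a_2 − 5.0990·q_1 = (1.0000, 1.0000, 2.0000, 5.0000).
‖u_2‖ = 5.5678, so q_2 = (0.1796, 0.1796, 0.3592, 0.8980).
q_1·a_3 = 0.5883·3 + 0.5883·3 + 0.3922·3 + (-0.3922)·(-3) = 5.8835; q_2·a_3 = 0.1796·3 + 0.1796·3 + 0.3592·3 + 0.8980·(-3) = -0.5388.
u_3 = a_3 − 5.8835·q_1 + 0.5388·q_2 = (-0.3648, -0.3648, 0.8859, -0.2084).
‖u_3‖ = 1.0461, so q_3 = (-0.3487, -0.3487, 0.8468, -0.1993).
Qᵀb = (3.3340, 0.7184, 1.6937).
Back-substitute: x_3 = 1.6937/1.0461 = 1.6190.
x_2 = (0.7184 + 0.5388·1.6190)/5.5678 = 0.2857.
x_1 = (3.3340 − 5.0990·0.2857 − 5.8835·1.6190)/5.0990 = -1.5000.

x = (-1.5000, 0.2857, 1.6190)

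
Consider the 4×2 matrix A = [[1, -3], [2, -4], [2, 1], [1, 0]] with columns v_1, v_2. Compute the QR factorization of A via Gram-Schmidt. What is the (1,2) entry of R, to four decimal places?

r_{12} = -2.8460

v_1 = (1, 2, 2, 1); ‖v_1‖ = 3.1623, so e_1 = (0.3162, 0.6325, 0.6325, 0.3162).
r_{12} = e_1·v_2 = -2.8460.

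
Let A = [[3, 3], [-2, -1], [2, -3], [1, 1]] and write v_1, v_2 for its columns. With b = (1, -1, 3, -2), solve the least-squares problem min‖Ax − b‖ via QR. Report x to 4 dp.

v_1 = (3, -2, 2, 1); ‖v_1‖ = 4.2426, so q_1 = (0.7071, -0.4714, 0.4714, 0.2357).
q_1·v_2 = 0.7071·3 + (-0.4714)·(-1) + 0.4714·(-3) + 0.2357·1 = 1.4142.
u_2 = v_2 − 1.4142·q_1 = (2.0000, -0.3333, -3.6667, 0.6667).
‖u_2‖ = 4.2426, so q_2 = (0.4714, -0.0786, -0.8642, 0.1571).
Qᵀb = (2.1213, -2.3570).
Back-substitute: x_2 = -2.3570/4.2426 = -0.5556.
x_1 = (2.1213 − 1.4142·(-0.5556))/4.2426 = 0.6852.

x = (0.6852, -0.5556)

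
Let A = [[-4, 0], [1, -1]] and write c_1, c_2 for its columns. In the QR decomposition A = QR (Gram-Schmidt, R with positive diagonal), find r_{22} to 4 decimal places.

c_1 = (-4, 1); ‖c_1‖ = 4.1231, so q_1 = (-0.9701, 0.2425).
q_1·c_2 = (-0.9701)·0 + 0.2425·(-1) = -0.2425.
u_2 = c_2 + 0.2425·q_1 = (-0.2353, -0.9412).
r_{22} = ‖u_2‖ = 0.9701.

r_{22} = 0.9701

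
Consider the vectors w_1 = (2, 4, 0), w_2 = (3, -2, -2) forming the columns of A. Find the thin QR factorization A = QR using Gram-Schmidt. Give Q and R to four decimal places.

Q = [[0.4472, 0.7807], [0.8944, -0.3904], [0.0000, -0.4880]], R = [[4.4721, -0.4472], [0.0000, 4.0988]]

w_1 = (2, 4, 0); ‖w_1‖ = 4.4721, so e_1 = (0.4472, 0.8944, 0.0000).
e_1·w_2 = 0.4472·3 + 0.8944·(-2) + 0.0000·(-2) = -0.4472.
u_2 = w_2 + 0.4472·e_1 = (3.2000, -1.6000, -2.0000).
‖u_2‖ = 4.0988, so e_2 = (0.7807, -0.3904, -0.4880).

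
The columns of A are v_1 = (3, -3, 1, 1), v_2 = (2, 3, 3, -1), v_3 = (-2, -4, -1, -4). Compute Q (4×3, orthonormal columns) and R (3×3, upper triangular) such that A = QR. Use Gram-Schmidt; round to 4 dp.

v_1 = (3, -3, 1, 1); ‖v_1‖ = 4.4721, so e_1 = (0.6708, -0.6708, 0.2236, 0.2236).
e_1·v_2 = 0.6708·2 + (-0.6708)·3 + 0.2236·3 + 0.2236·(-1) = -0.2236.
u_2 = v_2 + 0.2236·e_1 = (2.1500, 2.8500, 3.0500, -0.9500).
‖u_2‖ = 4.7906, so e_2 = (0.4488, 0.5949, 0.6367, -0.1983).
e_1·v_3 = 0.6708·(-2) + (-0.6708)·(-4) + 0.2236·(-1) + 0.2236·(-4) = 0.2236; e_2·v_3 = 0.4488·(-2) + 0.5949·(-4) + 0.6367·(-1) + (-0.1983)·(-4) = -3.1207.
u_3 = v_3 − 0.2236·e_1 + 3.1207·e_2 = (-0.7495, -1.9935, 0.9368, -4.6688).
‖u_3‖ = 5.2164, so e_3 = (-0.1437, -0.3821, 0.1796, -0.8950).

Q = [[0.6708, 0.4488, -0.1437], [-0.6708, 0.5949, -0.3821], [0.2236, 0.6367, 0.1796], [0.2236, -0.1983, -0.8950]], R = [[4.4721, -0.2236, 0.2236], [0.0000, 4.7906, -3.1207], [0.0000, 0.0000, 5.2164]]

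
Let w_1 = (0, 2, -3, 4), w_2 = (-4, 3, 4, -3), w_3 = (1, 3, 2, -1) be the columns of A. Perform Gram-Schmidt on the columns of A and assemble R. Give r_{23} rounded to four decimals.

r_{23} = 2.1693

w_1 = (0, 2, -3, 4); ‖w_1‖ = 5.3852, so e_1 = (0.0000, 0.3714, -0.5571, 0.7428).
e_1·w_2 = 0.0000·(-4) + 0.3714·3 + (-0.5571)·4 + 0.7428·(-3) = -3.3425.
u_2 = w_2 + 3.3425·e_1 = (-4.0000, 4.2414, 2.1379, -0.5172).
‖u_2‖ = 6.2312, so e_2 = (-0.6419, 0.6807, 0.3431, -0.0830).
r_{23} = e_2·w_3 = 2.1693.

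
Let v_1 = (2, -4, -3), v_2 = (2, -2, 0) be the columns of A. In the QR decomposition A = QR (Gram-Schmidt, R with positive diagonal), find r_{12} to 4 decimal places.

r_{12} = 2.2283

e_1 = v_1/‖v_1‖ = (2, -4, -3)/5.3852 = (0.3714, -0.7428, -0.5571).
r_{12} = e_1·v_2 = 2.2283.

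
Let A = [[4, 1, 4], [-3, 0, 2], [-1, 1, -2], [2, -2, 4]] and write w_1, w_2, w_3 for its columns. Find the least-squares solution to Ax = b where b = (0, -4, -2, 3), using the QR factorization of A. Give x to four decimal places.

x = (0.9714, -1.7143, -0.5429)

w_1 = (4, -3, -1, 2); ‖w_1‖ = 5.4772, so q_1 = (0.7303, -0.5477, -0.1826, 0.3651).
q_1·w_2 = 0.7303·1 + (-0.5477)·0 + (-0.1826)·1 + 0.3651·(-2) = -0.1826.
u_2 = w_2 + 0.1826·q_1 = (1.1333, -0.1000, 0.9667, -1.9333).
‖u_2‖ = 2.4427, so q_2 = (0.4640, -0.0409, 0.3957, -0.7915).
q_1·w_3 = 0.7303·4 + (-0.5477)·2 + (-0.1826)·(-2) + 0.3651·4 = 3.6515; q_2·w_3 = 0.4640·4 + (-0.0409)·2 + 0.3957·(-2) + (-0.7915)·4 = -2.1834.
u_3 = w_3 − 3.6515·q_1 + 2.1834·q_2 = (2.3464, 3.9106, -0.4693, 0.9385).
‖u_3‖ = 4.6797, so q_3 = (0.5014, 0.8357, -0.1003, 0.2006).
Qᵀb = (3.6515, -3.0022, -2.5404).
Back-substitute: x_3 = -2.5404/4.6797 = -0.5429.
x_2 = (-3.0022 + 2.1834·(-0.5429))/2.4427 = -1.7143.
x_1 = (3.6515 + 0.1826·(-1.7143) − 3.6515·(-0.5429))/5.4772 = 0.9714.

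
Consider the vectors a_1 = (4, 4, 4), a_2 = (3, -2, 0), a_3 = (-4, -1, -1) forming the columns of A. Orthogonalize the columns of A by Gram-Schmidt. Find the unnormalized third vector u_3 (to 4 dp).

e_1 = a_1/‖a_1‖ = (4, 4, 4)/6.9282 = (0.5774, 0.5774, 0.5774).
r_{12} = e_1·a_2 = 0.5774.
u_2 = a_2 − 0.5774·e_1 = (2.6667, -2.3333, -0.3333).
‖u_2‖ = 3.5590, so e_2 = (0.7493, -0.6556, -0.0937).
r_{13} = e_1·a_3 = -3.4641; r_{23} = e_2·a_3 = -2.2478.
u_3 = a_3 + 3.4641·e_1 + 2.2478·e_2 = (-0.3158, -0.4737, 0.7895).

u_3 = (-0.3158, -0.4737, 0.7895)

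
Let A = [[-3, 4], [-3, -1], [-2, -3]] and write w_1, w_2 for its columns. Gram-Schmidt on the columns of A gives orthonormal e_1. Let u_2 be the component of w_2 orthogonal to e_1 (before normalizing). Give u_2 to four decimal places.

u_2 = (3.5909, -1.4091, -3.2727)

e_1 = w_1/‖w_1‖ = (-3, -3, -2)/4.6904 = (-0.6396, -0.6396, -0.4264).
r_{12} = e_1·w_2 = -0.6396.
u_2 = w_2 + 0.6396·e_1 = (3.5909, -1.4091, -3.2727).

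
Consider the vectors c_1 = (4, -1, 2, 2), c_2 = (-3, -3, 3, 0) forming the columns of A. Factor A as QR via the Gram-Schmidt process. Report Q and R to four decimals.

Q = [[0.8000, -0.4882], [-0.2000, -0.6045], [0.4000, 0.6277], [0.4000, 0.0465]], R = [[5.0000, -0.6000], [0.0000, 5.1614]]

e_1 = c_1/‖c_1‖ = (4, -1, 2, 2)/5.0000 = (0.8000, -0.2000, 0.4000, 0.4000).
r_{12} = e_1·c_2 = -0.6000.
u_2 = c_2 + 0.6000·e_1 = (-2.5200, -3.1200, 3.2400, 0.2400).
‖u_2‖ = 5.1614, so e_2 = (-0.4882, -0.6045, 0.6277, 0.0465).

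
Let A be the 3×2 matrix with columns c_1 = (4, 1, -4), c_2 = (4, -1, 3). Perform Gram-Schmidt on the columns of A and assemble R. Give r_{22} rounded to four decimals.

r_{22} = 5.0722

e_1 = c_1/‖c_1‖ = (4, 1, -4)/5.7446 = (0.6963, 0.1741, -0.6963).
r_{12} = e_1·c_2 = 0.5222.
u_2 = c_2 − 0.5222·e_1 = (3.6364, -1.0909, 3.3636).
r_{22} = ‖u_2‖ = 5.0722.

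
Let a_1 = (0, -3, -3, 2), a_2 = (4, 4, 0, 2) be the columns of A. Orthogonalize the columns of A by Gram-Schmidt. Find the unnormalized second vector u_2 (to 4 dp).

u_2 = (4.0000, 2.9091, -1.0909, 2.7273)

q_1 = a_1/‖a_1‖ = (0, -3, -3, 2)/4.6904 = (0.0000, -0.6396, -0.6396, 0.4264).
r_{12} = q_1·a_2 = -1.7056.
u_2 = a_2 + 1.7056·q_1 = (4.0000, 2.9091, -1.0909, 2.7273).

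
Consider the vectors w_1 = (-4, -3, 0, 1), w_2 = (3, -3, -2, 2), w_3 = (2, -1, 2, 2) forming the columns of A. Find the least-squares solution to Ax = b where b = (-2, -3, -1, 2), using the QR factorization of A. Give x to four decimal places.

x = (0.7437, 0.3797, -0.0143)

w_1 = (-4, -3, 0, 1); ‖w_1‖ = 5.0990, so e_1 = (-0.7845, -0.5883, 0.0000, 0.1961).
e_1·w_2 = (-0.7845)·3 + (-0.5883)·(-3) + 0.0000·(-2) + 0.1961·2 = -0.1961.
u_2 = w_2 + 0.1961·e_1 = (2.8462, -3.1154, -2.0000, 2.0385).
‖u_2‖ = 5.0952, so e_2 = (0.5586, -0.6114, -0.3925, 0.4001).
e_1·w_3 = (-0.7845)·2 + (-0.5883)·(-1) + 0.0000·2 + 0.1961·2 = -0.5883; e_2·w_3 = 0.5586·2 + (-0.6114)·(-1) + (-0.3925)·2 + 0.4001·2 = 1.7437.
u_3 = w_3 + 0.5883·e_1 − 1.7437·e_2 = (0.5644, -0.2800, 2.6844, 1.4178).
‖u_3‖ = 3.1005, so e_3 = (0.1820, -0.0903, 0.8658, 0.4573).
Qᵀb = (3.7262, 1.9098, -0.0444).
Back-substitute: x_3 = -0.0444/3.1005 = -0.0143.
x_2 = (1.9098 − 1.7437·(-0.0143))/5.0952 = 0.3797.
x_1 = (3.7262 + 0.1961·0.3797 + 0.5883·(-0.0143))/5.0990 = 0.7437.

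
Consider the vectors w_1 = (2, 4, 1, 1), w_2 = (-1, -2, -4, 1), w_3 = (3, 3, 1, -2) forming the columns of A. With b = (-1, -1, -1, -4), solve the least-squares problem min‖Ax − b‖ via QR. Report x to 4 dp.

x = (-1.2224, 0.1075, 1.0171)

e_1 = w_1/‖w_1‖ = (2, 4, 1, 1)/4.6904 = (0.4264, 0.8528, 0.2132, 0.2132).
r_{12} = e_1·w_2 = -2.7716.
u_2 = w_2 + 2.7716·e_1 = (0.1818, 0.3636, -3.4091, 1.5909).
‖u_2‖ = 3.7839, so e_2 = (0.0480, 0.0961, -0.9009, 0.4204).
r_{13} = e_1·w_3 = 3.6244; r_{23} = e_2·w_3 = -1.3094.
u_3 = w_3 − 3.6244·e_1 + 1.3094·e_2 = (1.5175, 0.0349, -0.9524, -2.2222).
‖u_3‖ = 2.8547, so e_3 = (0.5316, 0.0122, -0.3336, -0.7784).
Qᵀb = (-2.3452, -0.9250, 2.9036).
Back-substitute: x_3 = 2.9036/2.8547 = 1.0171.
x_2 = (-0.9250 + 1.3094·1.0171)/3.7839 = 0.1075.
x_1 = (-2.3452 + 2.7716·0.1075 − 3.6244·1.0171)/4.6904 = -1.2224.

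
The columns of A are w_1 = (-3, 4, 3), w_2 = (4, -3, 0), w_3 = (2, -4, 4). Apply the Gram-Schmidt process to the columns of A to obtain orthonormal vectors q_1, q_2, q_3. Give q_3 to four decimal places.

w_1 = (-3, 4, 3); ‖w_1‖ = 5.8310, so q_1 = (-0.5145, 0.6860, 0.5145).
q_1·w_2 = (-0.5145)·4 + 0.6860·(-3) + 0.5145·0 = -4.1160.
u_2 = w_2 + 4.1160·q_1 = (1.8824, -0.1765, 2.1176).
‖u_2‖ = 2.8388, so q_2 = (0.6631, -0.0622, 0.7460).
q_1·w_3 = (-0.5145)·2 + 0.6860·(-4) + 0.5145·4 = -1.7150; q_2·w_3 = 0.6631·2 + (-0.0622)·(-4) + 0.7460·4 = 4.5587.
u_3 = w_3 + 1.7150·q_1 − 4.5587·q_2 = (-1.9051, -2.5401, 1.4818).
‖u_3‖ = 3.5039, so q_3 = (-0.5437, -0.7249, 0.4229).

q_3 = (-0.5437, -0.7249, 0.4229)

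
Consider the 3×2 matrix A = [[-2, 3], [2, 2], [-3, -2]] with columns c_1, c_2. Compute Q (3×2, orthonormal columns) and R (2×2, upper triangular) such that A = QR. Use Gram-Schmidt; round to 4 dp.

Q = [[-0.4851, 0.8661], [0.4851, 0.3817], [-0.7276, -0.3229]], R = [[4.1231, 0.9701], [0.0000, 4.0073]]

q_1 = c_1/‖c_1‖ = (-2, 2, -3)/4.1231 = (-0.4851, 0.4851, -0.7276).
r_{12} = q_1·c_2 = 0.9701.
u_2 = c_2 − 0.9701·q_1 = (3.4706, 1.5294, -1.2941).
‖u_2‖ = 4.0073, so q_2 = (0.8661, 0.3817, -0.3229).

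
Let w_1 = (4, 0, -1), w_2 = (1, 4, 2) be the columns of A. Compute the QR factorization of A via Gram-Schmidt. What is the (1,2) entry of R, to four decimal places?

w_1 = (4, 0, -1); ‖w_1‖ = 4.1231, so e_1 = (0.9701, 0.0000, -0.2425).
r_{12} = e_1·w_2 = 0.4851.

r_{12} = 0.4851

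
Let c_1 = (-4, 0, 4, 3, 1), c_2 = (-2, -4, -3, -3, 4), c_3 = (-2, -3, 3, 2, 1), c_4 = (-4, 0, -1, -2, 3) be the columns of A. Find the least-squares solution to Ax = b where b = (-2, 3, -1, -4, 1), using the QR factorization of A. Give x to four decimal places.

x = (-2.5204, -2.1210, 1.8802, 3.2224)

c_1 = (-4, 0, 4, 3, 1); ‖c_1‖ = 6.4807, so e_1 = (-0.6172, 0.0000, 0.6172, 0.4629, 0.1543).
e_1·c_2 = (-0.6172)·(-2) + 0.0000·(-4) + 0.6172·(-3) + 0.4629·(-3) + 0.1543·4 = -1.3887.
u_2 = c_2 + 1.3887·e_1 = (-2.8571, -4.0000, -2.1429, -2.3571, 4.2143).
‖u_2‖ = 7.2161, so e_2 = (-0.3959, -0.5543, -0.2970, -0.3267, 0.5840).
e_1·c_3 = (-0.6172)·(-2) + 0.0000·(-3) + 0.6172·3 + 0.4629·2 + 0.1543·1 = 4.1662; e_2·c_3 = (-0.3959)·(-2) + (-0.5543)·(-3) + (-0.2970)·3 + (-0.3267)·2 + 0.5840·1 = 1.4947.
u_3 = c_3 − 4.1662·e_1 − 1.4947·e_2 = (1.1632, -2.1715, 0.8724, 0.5597, -0.5158).
‖u_3‖ = 2.7219, so e_3 = (0.4274, -0.7978, 0.3205, 0.2056, -0.1895).
e_1·c_4 = (-0.6172)·(-4) + 0.0000·0 + 0.6172·(-1) + 0.4629·(-2) + 0.1543·3 = 1.3887; e_2·c_4 = (-0.3959)·(-4) + (-0.5543)·0 + (-0.2970)·(-1) + (-0.3267)·(-2) + 0.5840·3 = 4.2861; e_3·c_4 = 0.4274·(-4) + (-0.7978)·0 + 0.3205·(-1) + 0.2056·(-2) + (-0.1895)·3 = -3.0097.
u_4 = c_4 − 1.3887·e_1 − 4.2861·e_2 + 3.0097·e_3 = (-0.1596, -0.0252, 0.3803, -0.6240, -0.2877).
‖u_4‖ = 0.8018, so e_4 = (-0.1991, -0.0314, 0.4743, -0.7782, -0.3589).
Qᵀb = (-1.0801, 1.3165, -4.5805, 2.5836).
Back-substitute: x_4 = 2.5836/0.8018 = 3.2224.
x_3 = (-4.5805 + 3.0097·3.2224)/2.7219 = 1.8802.
x_2 = (1.3165 − 1.4947·1.8802 − 4.2861·3.2224)/7.2161 = -2.1210.
x_1 = (-1.0801 + 1.3887·(-2.1210) − 4.1662·1.8802 − 1.3887·3.2224)/6.4807 = -2.5204.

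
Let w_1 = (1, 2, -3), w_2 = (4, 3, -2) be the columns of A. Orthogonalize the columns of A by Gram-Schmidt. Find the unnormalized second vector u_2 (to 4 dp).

w_1 = (1, 2, -3); ‖w_1‖ = 3.7417, so q_1 = (0.2673, 0.5345, -0.8018).
q_1·w_2 = 0.2673·4 + 0.5345·3 + (-0.8018)·(-2) = 4.2762.
u_2 = w_2 − 4.2762·q_1 = (2.8571, 0.7143, 1.4286).

u_2 = (2.8571, 0.7143, 1.4286)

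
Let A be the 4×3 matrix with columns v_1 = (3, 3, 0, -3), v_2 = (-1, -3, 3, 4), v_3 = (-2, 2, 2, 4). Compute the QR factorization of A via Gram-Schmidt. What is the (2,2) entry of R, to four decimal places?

r_{22} = 3.6968

v_1 = (3, 3, 0, -3); ‖v_1‖ = 5.1962, so e_1 = (0.5774, 0.5774, 0.0000, -0.5774).
e_1·v_2 = 0.5774·(-1) + 0.5774·(-3) + 0.0000·3 + (-0.5774)·4 = -4.6188.
u_2 = v_2 + 4.6188·e_1 = (1.6667, -0.3333, 3.0000, 1.3333).
r_{22} = ‖u_2‖ = 3.6968.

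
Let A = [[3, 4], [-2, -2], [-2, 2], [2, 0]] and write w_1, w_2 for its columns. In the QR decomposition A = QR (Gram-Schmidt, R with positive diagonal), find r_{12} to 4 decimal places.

q_1 = w_1/‖w_1‖ = (3, -2, -2, 2)/4.5826 = (0.6547, -0.4364, -0.4364, 0.4364).
r_{12} = q_1·w_2 = 2.6186.

r_{12} = 2.6186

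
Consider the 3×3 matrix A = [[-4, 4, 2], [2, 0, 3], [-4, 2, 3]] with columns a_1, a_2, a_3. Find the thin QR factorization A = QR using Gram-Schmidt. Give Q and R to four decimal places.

a_1 = (-4, 2, -4); ‖a_1‖ = 6.0000, so e_1 = (-0.6667, 0.3333, -0.6667).
e_1·a_2 = (-0.6667)·4 + 0.3333·0 + (-0.6667)·2 = -4.0000.
u_2 = a_2 + 4.0000·e_1 = (1.3333, 1.3333, -0.6667).
‖u_2‖ = 2.0000, so e_2 = (0.6667, 0.6667, -0.3333).
e_1·a_3 = (-0.6667)·2 + 0.3333·3 + (-0.6667)·3 = -2.3333; e_2·a_3 = 0.6667·2 + 0.6667·3 + (-0.3333)·3 = 2.3333.
u_3 = a_3 + 2.3333·e_1 − 2.3333·e_2 = (-1.1111, 2.2222, 2.2222).
‖u_3‖ = 3.3333, so e_3 = (-0.3333, 0.6667, 0.6667).

Q = [[-0.6667, 0.6667, -0.3333], [0.3333, 0.6667, 0.6667], [-0.6667, -0.3333, 0.6667]], R = [[6.0000, -4.0000, -2.3333], [0.0000, 2.0000, 2.3333], [0.0000, 0.0000, 3.3333]]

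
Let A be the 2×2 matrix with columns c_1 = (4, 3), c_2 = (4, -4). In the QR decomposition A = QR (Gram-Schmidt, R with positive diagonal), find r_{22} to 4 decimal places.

c_1 = (4, 3); ‖c_1‖ = 5.0000, so e_1 = (0.8000, 0.6000).
e_1·c_2 = 0.8000·4 + 0.6000·(-4) = 0.8000.
u_2 = c_2 − 0.8000·e_1 = (3.3600, -4.4800).
r_{22} = ‖u_2‖ = 5.6000.

r_{22} = 5.6000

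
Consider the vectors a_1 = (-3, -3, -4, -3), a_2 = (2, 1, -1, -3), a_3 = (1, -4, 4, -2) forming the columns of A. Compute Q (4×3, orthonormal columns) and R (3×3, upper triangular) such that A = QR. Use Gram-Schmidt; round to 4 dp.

Q = [[-0.4575, 0.5959, 0.1506], [-0.4575, 0.3344, -0.6706], [-0.6100, -0.1642, 0.6432], [-0.4575, -0.7114, -0.3375]], R = [[6.5574, 0.6100, -0.1525], [0.0000, 3.8246, 0.0243], [0.0000, 0.0000, 6.0808]]

a_1 = (-3, -3, -4, -3); ‖a_1‖ = 6.5574, so q_1 = (-0.4575, -0.4575, -0.6100, -0.4575).
q_1·a_2 = (-0.4575)·2 + (-0.4575)·1 + (-0.6100)·(-1) + (-0.4575)·(-3) = 0.6100.
u_2 = a_2 − 0.6100·q_1 = (2.2791, 1.2791, -0.6279, -2.7209).
‖u_2‖ = 3.8246, so q_2 = (0.5959, 0.3344, -0.1642, -0.7114).
q_1·a_3 = (-0.4575)·1 + (-0.4575)·(-4) + (-0.6100)·4 + (-0.4575)·(-2) = -0.1525; q_2·a_3 = 0.5959·1 + 0.3344·(-4) + (-0.1642)·4 + (-0.7114)·(-2) = 0.0243.
u_3 = a_3 + 0.1525·q_1 − 0.0243·q_2 = (0.9157, -4.0779, 3.9110, -2.0525).
‖u_3‖ = 6.0808, so q_3 = (0.1506, -0.6706, 0.6432, -0.3375).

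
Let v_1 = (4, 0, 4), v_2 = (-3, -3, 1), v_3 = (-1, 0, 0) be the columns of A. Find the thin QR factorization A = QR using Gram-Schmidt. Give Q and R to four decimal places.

v_1 = (4, 0, 4); ‖v_1‖ = 5.6569, so q_1 = (0.7071, 0.0000, 0.7071).
q_1·v_2 = 0.7071·(-3) + 0.0000·(-3) + 0.7071·1 = -1.4142.
u_2 = v_2 + 1.4142·q_1 = (-2.0000, -3.0000, 2.0000).
‖u_2‖ = 4.1231, so q_2 = (-0.4851, -0.7276, 0.4851).
q_1·v_3 = 0.7071·(-1) + 0.0000·0 + 0.7071·0 = -0.7071; q_2·v_3 = (-0.4851)·(-1) + (-0.7276)·0 + 0.4851·0 = 0.4851.
u_3 = v_3 + 0.7071·q_1 − 0.4851·q_2 = (-0.2647, 0.3529, 0.2647).
‖u_3‖ = 0.5145, so q_3 = (-0.5145, 0.6860, 0.5145).

Q = [[0.7071, -0.4851, -0.5145], [0.0000, -0.7276, 0.6860], [0.7071, 0.4851, 0.5145]], R = [[5.6569, -1.4142, -0.7071], [0.0000, 4.1231, 0.4851], [0.0000, 0.0000, 0.5145]]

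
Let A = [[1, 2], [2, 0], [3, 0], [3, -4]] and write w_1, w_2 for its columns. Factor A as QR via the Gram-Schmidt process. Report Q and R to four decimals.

Q = [[0.2085, 0.6154], [0.4170, 0.2198], [0.6255, 0.3297], [0.6255, -0.6814]], R = [[4.7958, -2.0851], [0.0000, 3.9563]]

w_1 = (1, 2, 3, 3); ‖w_1‖ = 4.7958, so e_1 = (0.2085, 0.4170, 0.6255, 0.6255).
e_1·w_2 = 0.2085·2 + 0.4170·0 + 0.6255·0 + 0.6255·(-4) = -2.0851.
u_2 = w_2 + 2.0851·e_1 = (2.4348, 0.8696, 1.3043, -2.6957).
‖u_2‖ = 3.9563, so e_2 = (0.6154, 0.2198, 0.3297, -0.6814).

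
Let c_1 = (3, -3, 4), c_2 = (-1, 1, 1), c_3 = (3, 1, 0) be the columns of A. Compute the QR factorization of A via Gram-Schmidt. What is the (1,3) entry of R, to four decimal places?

c_1 = (3, -3, 4); ‖c_1‖ = 5.8310, so q_1 = (0.5145, -0.5145, 0.6860).
r_{13} = q_1·c_3 = 1.0290.

r_{13} = 1.0290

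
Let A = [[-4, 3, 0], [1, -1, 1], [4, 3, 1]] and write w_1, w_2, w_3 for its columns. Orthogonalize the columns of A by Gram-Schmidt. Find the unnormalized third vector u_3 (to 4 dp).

w_1 = (-4, 1, 4); ‖w_1‖ = 5.7446, so e_1 = (-0.6963, 0.1741, 0.6963).
e_1·w_2 = (-0.6963)·3 + 0.1741·(-1) + 0.6963·3 = -0.1741.
u_2 = w_2 + 0.1741·e_1 = (2.8788, -0.9697, 3.1212).
‖u_2‖ = 4.3554, so e_2 = (0.6610, -0.2226, 0.7166).
e_1·w_3 = (-0.6963)·0 + 0.1741·1 + 0.6963·1 = 0.8704; e_2·w_3 = 0.6610·0 + (-0.2226)·1 + 0.7166·1 = 0.4940.
u_3 = w_3 − 0.8704·e_1 − 0.4940·e_2 = (0.2796, 0.9585, 0.0399).

u_3 = (0.2796, 0.9585, 0.0399)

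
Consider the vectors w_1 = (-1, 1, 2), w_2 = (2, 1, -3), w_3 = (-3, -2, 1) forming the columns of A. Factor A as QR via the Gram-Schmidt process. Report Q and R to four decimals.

w_1 = (-1, 1, 2); ‖w_1‖ = 2.4495, so q_1 = (-0.4082, 0.4082, 0.8165).
q_1·w_2 = (-0.4082)·2 + 0.4082·1 + 0.8165·(-3) = -2.8577.
u_2 = w_2 + 2.8577·q_1 = (0.8333, 2.1667, -0.6667).
‖u_2‖ = 2.4152, so q_2 = (0.3450, 0.8971, -0.2760).
q_1·w_3 = (-0.4082)·(-3) + 0.4082·(-2) + 0.8165·1 = 1.2247; q_2·w_3 = 0.3450·(-3) + 0.8971·(-2) + (-0.2760)·1 = -3.1053.
u_3 = w_3 − 1.2247·q_1 + 3.1053·q_2 = (-1.4286, 0.2857, -0.8571).
‖u_3‖ = 1.6903, so q_3 = (-0.8452, 0.1690, -0.5071).

Q = [[-0.4082, 0.3450, -0.8452], [0.4082, 0.8971, 0.1690], [0.8165, -0.2760, -0.5071]], R = [[2.4495, -2.8577, 1.2247], [0.0000, 2.4152, -3.1053], [0.0000, 0.0000, 1.6903]]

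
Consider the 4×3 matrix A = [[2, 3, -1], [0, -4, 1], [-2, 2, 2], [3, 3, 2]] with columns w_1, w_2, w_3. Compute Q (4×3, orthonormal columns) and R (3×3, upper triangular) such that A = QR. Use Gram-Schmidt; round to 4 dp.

Q = [[0.4851, 0.3070, -0.3741], [0.0000, -0.7198, 0.4456], [-0.4851, 0.5928, 0.5392], [0.7276, 0.1905, 0.6089]], R = [[4.1231, 2.6679, 0.0000], [0.0000, 5.5572, 0.5398], [0.0000, 0.0000, 3.1159]]

w_1 = (2, 0, -2, 3); ‖w_1‖ = 4.1231, so q_1 = (0.4851, 0.0000, -0.4851, 0.7276).
q_1·w_2 = 0.4851·3 + 0.0000·(-4) + (-0.4851)·2 + 0.7276·3 = 2.6679.
u_2 = w_2 − 2.6679·q_1 = (1.7059, -4.0000, 3.2941, 1.0588).
‖u_2‖ = 5.5572, so q_2 = (0.3070, -0.7198, 0.5928, 0.1905).
q_1·w_3 = 0.4851·(-1) + 0.0000·1 + (-0.4851)·2 + 0.7276·2 = 0.0000; q_2·w_3 = 0.3070·(-1) + (-0.7198)·1 + 0.5928·2 + 0.1905·2 = 0.5398.
u_3 = w_3 + 0.0000·q_1 − 0.5398·q_2 = (-1.1657, 1.3886, 1.6800, 1.8971).
‖u_3‖ = 3.1159, so q_3 = (-0.3741, 0.4456, 0.5392, 0.6089).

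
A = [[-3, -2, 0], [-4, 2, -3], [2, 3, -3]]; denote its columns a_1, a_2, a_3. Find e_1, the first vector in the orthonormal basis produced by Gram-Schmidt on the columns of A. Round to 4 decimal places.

e_1 = (-0.5571, -0.7428, 0.3714)

e_1 = a_1/‖a_1‖ = (-3, -4, 2)/5.3852 = (-0.5571, -0.7428, 0.3714).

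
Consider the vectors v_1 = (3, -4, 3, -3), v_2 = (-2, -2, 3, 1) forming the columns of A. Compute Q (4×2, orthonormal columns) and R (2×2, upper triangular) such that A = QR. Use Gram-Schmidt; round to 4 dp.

Q = [[0.4575, -0.6295], [-0.6100, -0.3091], [0.4575, 0.6009], [-0.4575, 0.3835]], R = [[6.5574, 1.2200], [0.0000, 4.0635]]

v_1 = (3, -4, 3, -3); ‖v_1‖ = 6.5574, so q_1 = (0.4575, -0.6100, 0.4575, -0.4575).
q_1·v_2 = 0.4575·(-2) + (-0.6100)·(-2) + 0.4575·3 + (-0.4575)·1 = 1.2200.
u_2 = v_2 − 1.2200·q_1 = (-2.5581, -1.2558, 2.4419, 1.5581).
‖u_2‖ = 4.0635, so q_2 = (-0.6295, -0.3091, 0.6009, 0.3835).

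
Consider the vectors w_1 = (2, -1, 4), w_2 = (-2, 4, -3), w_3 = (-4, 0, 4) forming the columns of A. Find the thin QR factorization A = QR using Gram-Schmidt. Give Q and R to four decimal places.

q_1 = w_1/‖w_1‖ = (2, -1, 4)/4.5826 = (0.4364, -0.2182, 0.8729).
r_{12} = q_1·w_2 = -4.3644.
u_2 = w_2 + 4.3644·q_1 = (-0.0952, 3.0476, 0.8095).
‖u_2‖ = 3.1547, so q_2 = (-0.0302, 0.9660, 0.2566).
r_{13} = q_1·w_3 = 1.7457; r_{23} = q_2·w_3 = 1.1472.
u_3 = w_3 − 1.7457·q_1 − 1.1472·q_2 = (-4.7273, -0.7273, 2.1818).
‖u_3‖ = 5.2570, so q_3 = (-0.8992, -0.1383, 0.4150).

Q = [[0.4364, -0.0302, -0.8992], [-0.2182, 0.9660, -0.1383], [0.8729, 0.2566, 0.4150]], R = [[4.5826, -4.3644, 1.7457], [0.0000, 3.1547, 1.1472], [0.0000, 0.0000, 5.2570]]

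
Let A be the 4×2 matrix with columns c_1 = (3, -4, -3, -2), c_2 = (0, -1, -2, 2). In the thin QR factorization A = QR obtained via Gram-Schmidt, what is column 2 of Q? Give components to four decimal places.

q_2 = (-0.1669, -0.1298, -0.5379, 0.8161)

c_1 = (3, -4, -3, -2); ‖c_1‖ = 6.1644, so q_1 = (0.4867, -0.6489, -0.4867, -0.3244).
q_1·c_2 = 0.4867·0 + (-0.6489)·(-1) + (-0.4867)·(-2) + (-0.3244)·2 = 0.9733.
u_2 = c_2 − 0.9733·q_1 = (-0.4737, -0.3684, -1.5263, 2.3158).
‖u_2‖ = 2.8377, so q_2 = (-0.1669, -0.1298, -0.5379, 0.8161).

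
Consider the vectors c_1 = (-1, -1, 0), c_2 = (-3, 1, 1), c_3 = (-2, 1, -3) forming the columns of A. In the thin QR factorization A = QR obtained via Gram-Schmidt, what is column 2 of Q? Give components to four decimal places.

c_1 = (-1, -1, 0); ‖c_1‖ = 1.4142, so e_1 = (-0.7071, -0.7071, 0.0000).
e_1·c_2 = (-0.7071)·(-3) + (-0.7071)·1 + 0.0000·1 = 1.4142.
u_2 = c_2 − 1.4142·e_1 = (-2.0000, 2.0000, 1.0000).
‖u_2‖ = 3.0000, so e_2 = (-0.6667, 0.6667, 0.3333).

e_2 = (-0.6667, 0.6667, 0.3333)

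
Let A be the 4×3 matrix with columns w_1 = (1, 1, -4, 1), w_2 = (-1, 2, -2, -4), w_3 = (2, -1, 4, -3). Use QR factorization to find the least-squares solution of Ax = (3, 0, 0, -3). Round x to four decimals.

w_1 = (1, 1, -4, 1); ‖w_1‖ = 4.3589, so q_1 = (0.2294, 0.2294, -0.9177, 0.2294).
q_1·w_2 = 0.2294·(-1) + 0.2294·2 + (-0.9177)·(-2) + 0.2294·(-4) = 1.1471.
u_2 = w_2 − 1.1471·q_1 = (-1.2632, 1.7368, -0.9474, -4.2632).
‖u_2‖ = 4.8666, so q_2 = (-0.2596, 0.3569, -0.1947, -0.8760).
q_1·w_3 = 0.2294·2 + 0.2294·(-1) + (-0.9177)·4 + 0.2294·(-3) = -4.1295; q_2·w_3 = (-0.2596)·2 + 0.3569·(-1) + (-0.1947)·4 + (-0.8760)·(-3) = 0.9733.
u_3 = w_3 + 4.1295·q_1 − 0.9733·q_2 = (3.2000, -0.4000, 0.4000, -1.2000).
‖u_3‖ = 3.4641, so q_3 = (0.9238, -0.1155, 0.1155, -0.3464).
Qᵀb = (0.0000, 1.8493, 3.8105).
Back-substitute: x_3 = 3.8105/3.4641 = 1.1000.
x_2 = (1.8493 − 0.9733·1.1000)/4.8666 = 0.1600.
x_1 = (0.0000 − 1.1471·0.1600 + 4.1295·1.1000)/4.3589 = 1.0000.

x = (1.0000, 0.1600, 1.1000)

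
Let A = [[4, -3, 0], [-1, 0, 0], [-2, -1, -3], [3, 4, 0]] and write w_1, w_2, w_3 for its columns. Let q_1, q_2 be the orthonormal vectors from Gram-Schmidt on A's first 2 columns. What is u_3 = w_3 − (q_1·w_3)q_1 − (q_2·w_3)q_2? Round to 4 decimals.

u_3 = (-0.4716, 0.1933, -2.5129, -0.9820)

w_1 = (4, -1, -2, 3); ‖w_1‖ = 5.4772, so q_1 = (0.7303, -0.1826, -0.3651, 0.5477).
q_1·w_2 = 0.7303·(-3) + (-0.1826)·0 + (-0.3651)·(-1) + 0.5477·4 = 0.3651.
u_2 = w_2 − 0.3651·q_1 = (-3.2667, 0.0667, -0.8667, 3.8000).
‖u_2‖ = 5.0859, so q_2 = (-0.6423, 0.0131, -0.1704, 0.7472).
q_1·w_3 = 0.7303·0 + (-0.1826)·0 + (-0.3651)·(-3) + 0.5477·0 = 1.0954; q_2·w_3 = (-0.6423)·0 + 0.0131·0 + (-0.1704)·(-3) + 0.7472·0 = 0.5112.
u_3 = w_3 − 1.0954·q_1 − 0.5112·q_2 = (-0.4716, 0.1933, -2.5129, -0.9820).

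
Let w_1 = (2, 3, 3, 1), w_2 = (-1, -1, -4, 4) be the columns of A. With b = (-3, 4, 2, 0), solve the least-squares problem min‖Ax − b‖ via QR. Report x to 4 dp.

x = (0.4747, -0.0832)

w_1 = (2, 3, 3, 1); ‖w_1‖ = 4.7958, so e_1 = (0.4170, 0.6255, 0.6255, 0.2085).
e_1·w_2 = 0.4170·(-1) + 0.6255·(-1) + 0.6255·(-4) + 0.2085·4 = -2.7107.
u_2 = w_2 + 2.7107·e_1 = (0.1304, 0.6957, -2.3043, 4.5652).
‖u_2‖ = 5.1626, so e_2 = (0.0253, 0.1347, -0.4464, 0.8843).
Qᵀb = (2.5022, -0.4295).
Back-substitute: x_2 = -0.4295/5.1626 = -0.0832.
x_1 = (2.5022 + 2.7107·(-0.0832))/4.7958 = 0.4747.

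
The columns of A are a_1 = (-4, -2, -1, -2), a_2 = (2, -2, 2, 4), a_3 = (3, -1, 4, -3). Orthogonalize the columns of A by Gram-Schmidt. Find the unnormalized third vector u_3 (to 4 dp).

e_1 = a_1/‖a_1‖ = (-4, -2, -1, -2)/5.0000 = (-0.8000, -0.4000, -0.2000, -0.4000).
r_{12} = e_1·a_2 = -2.8000.
u_2 = a_2 + 2.8000·e_1 = (-0.2400, -3.1200, 1.4400, 2.8800).
‖u_2‖ = 4.4900, so e_2 = (-0.0535, -0.6949, 0.3207, 0.6414).
r_{13} = e_1·a_3 = -1.6000; r_{23} = e_2·a_3 = -0.1069.
u_3 = a_3 + 1.6000·e_1 + 0.1069·e_2 = (1.7143, -1.7143, 3.7143, -3.5714).

u_3 = (1.7143, -1.7143, 3.7143, -3.5714)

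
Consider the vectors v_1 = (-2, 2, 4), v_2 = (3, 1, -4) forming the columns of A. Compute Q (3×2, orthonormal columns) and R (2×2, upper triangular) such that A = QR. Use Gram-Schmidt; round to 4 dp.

Q = [[-0.4082, 0.4364], [0.4082, 0.8729], [0.8165, -0.2182]], R = [[4.8990, -4.0825], [0.0000, 3.0551]]

e_1 = v_1/‖v_1‖ = (-2, 2, 4)/4.8990 = (-0.4082, 0.4082, 0.8165).
r_{12} = e_1·v_2 = -4.0825.
u_2 = v_2 + 4.0825·e_1 = (1.3333, 2.6667, -0.6667).
‖u_2‖ = 3.0551, so e_2 = (0.4364, 0.8729, -0.2182).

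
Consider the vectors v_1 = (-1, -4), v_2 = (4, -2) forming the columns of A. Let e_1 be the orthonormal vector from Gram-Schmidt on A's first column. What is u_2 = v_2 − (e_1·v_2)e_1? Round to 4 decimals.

e_1 = v_1/‖v_1‖ = (-1, -4)/4.1231 = (-0.2425, -0.9701).
r_{12} = e_1·v_2 = 0.9701.
u_2 = v_2 − 0.9701·e_1 = (4.2353, -1.0588).

u_2 = (4.2353, -1.0588)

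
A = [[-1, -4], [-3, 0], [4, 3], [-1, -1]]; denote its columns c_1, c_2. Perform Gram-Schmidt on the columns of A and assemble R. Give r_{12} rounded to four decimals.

c_1 = (-1, -3, 4, -1); ‖c_1‖ = 5.1962, so q_1 = (-0.1925, -0.5774, 0.7698, -0.1925).
r_{12} = q_1·c_2 = 3.2717.

r_{12} = 3.2717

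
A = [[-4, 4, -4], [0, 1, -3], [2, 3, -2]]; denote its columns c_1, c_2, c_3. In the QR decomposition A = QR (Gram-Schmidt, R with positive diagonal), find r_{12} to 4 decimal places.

c_1 = (-4, 0, 2); ‖c_1‖ = 4.4721, so e_1 = (-0.8944, 0.0000, 0.4472).
r_{12} = e_1·c_2 = -2.2361.

r_{12} = -2.2361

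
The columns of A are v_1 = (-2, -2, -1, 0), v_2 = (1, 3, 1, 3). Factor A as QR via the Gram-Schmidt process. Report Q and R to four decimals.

Q = [[-0.6667, -0.3015], [-0.6667, 0.3015], [-0.3333, 0.0000], [0.0000, 0.9045]], R = [[3.0000, -3.0000], [0.0000, 3.3166]]

v_1 = (-2, -2, -1, 0); ‖v_1‖ = 3.0000, so q_1 = (-0.6667, -0.6667, -0.3333, 0.0000).
q_1·v_2 = (-0.6667)·1 + (-0.6667)·3 + (-0.3333)·1 + 0.0000·3 = -3.0000.
u_2 = v_2 + 3.0000·q_1 = (-1.0000, 1.0000, 0.0000, 3.0000).
‖u_2‖ = 3.3166, so q_2 = (-0.3015, 0.3015, 0.0000, 0.9045).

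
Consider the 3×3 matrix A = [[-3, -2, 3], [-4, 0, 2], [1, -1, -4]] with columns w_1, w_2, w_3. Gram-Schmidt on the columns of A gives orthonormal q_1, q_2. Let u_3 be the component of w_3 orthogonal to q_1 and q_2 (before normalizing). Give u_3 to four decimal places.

u_3 = (1.2952, -1.6190, -2.5905)

w_1 = (-3, -4, 1); ‖w_1‖ = 5.0990, so q_1 = (-0.5883, -0.7845, 0.1961).
q_1·w_2 = (-0.5883)·(-2) + (-0.7845)·0 + 0.1961·(-1) = 0.9806.
u_2 = w_2 − 0.9806·q_1 = (-1.4231, 0.7692, -1.1923).
‖u_2‖ = 2.0096, so q_2 = (-0.7081, 0.3828, -0.5933).
q_1·w_3 = (-0.5883)·3 + (-0.7845)·2 + 0.1961·(-4) = -4.1184; q_2·w_3 = (-0.7081)·3 + 0.3828·2 + (-0.5933)·(-4) = 1.0144.
u_3 = w_3 + 4.1184·q_1 − 1.0144·q_2 = (1.2952, -1.6190, -2.5905).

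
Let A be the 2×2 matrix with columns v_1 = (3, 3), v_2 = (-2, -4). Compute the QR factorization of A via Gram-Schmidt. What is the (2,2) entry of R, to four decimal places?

e_1 = v_1/‖v_1‖ = (3, 3)/4.2426 = (0.7071, 0.7071).
r_{12} = e_1·v_2 = -4.2426.
u_2 = v_2 + 4.2426·e_1 = (1.0000, -1.0000).
r_{22} = ‖u_2‖ = 1.4142.

r_{22} = 1.4142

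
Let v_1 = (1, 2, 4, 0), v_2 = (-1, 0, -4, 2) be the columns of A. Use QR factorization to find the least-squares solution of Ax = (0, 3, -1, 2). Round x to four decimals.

v_1 = (1, 2, 4, 0); ‖v_1‖ = 4.5826, so q_1 = (0.2182, 0.4364, 0.8729, 0.0000).
q_1·v_2 = 0.2182·(-1) + 0.4364·0 + 0.8729·(-4) + 0.0000·2 = -3.7097.
u_2 = v_2 + 3.7097·q_1 = (-0.1905, 1.6190, -0.7619, 2.0000).
‖u_2‖ = 2.6904, so q_2 = (-0.0708, 0.6018, -0.2832, 0.7434).
Qᵀb = (0.4364, 3.5754).
Back-substitute: x_2 = 3.5754/2.6904 = 1.3289.
x_1 = (0.4364 + 3.7097·1.3289)/4.5826 = 1.1711.

x = (1.1711, 1.3289)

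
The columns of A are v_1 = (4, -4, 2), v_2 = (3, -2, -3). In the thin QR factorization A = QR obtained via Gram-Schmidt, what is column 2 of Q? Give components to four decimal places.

q_2 = (0.3550, -0.1092, -0.9285)

v_1 = (4, -4, 2); ‖v_1‖ = 6.0000, so q_1 = (0.6667, -0.6667, 0.3333).
q_1·v_2 = 0.6667·3 + (-0.6667)·(-2) + 0.3333·(-3) = 2.3333.
u_2 = v_2 − 2.3333·q_1 = (1.4444, -0.4444, -3.7778).
‖u_2‖ = 4.0689, so q_2 = (0.3550, -0.1092, -0.9285).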